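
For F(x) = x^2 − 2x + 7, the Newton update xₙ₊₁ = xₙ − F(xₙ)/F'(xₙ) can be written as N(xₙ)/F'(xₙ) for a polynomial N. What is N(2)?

F'(x) = 2x − 2.
N(x) = x·F'(x) − F(x) = x·(2x − 2) − (x^2 − 2x + 7) = x^2 − 7.
N(2) = −3.

−3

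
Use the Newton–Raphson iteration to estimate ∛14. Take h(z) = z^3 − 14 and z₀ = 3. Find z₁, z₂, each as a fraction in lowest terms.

z₁ = 68/27, z₂ = 452213/187272

h'(z) = 3z^2.
h(3) = 13, h'(3) = 27, so z₁ = 3 − 13/27 = 68/27.
h(68/27) = 38870/19683, h'(68/27) = 4624/243, so z₂ = (68/27) − (38870/19683)/(4624/243) = 452213/187272.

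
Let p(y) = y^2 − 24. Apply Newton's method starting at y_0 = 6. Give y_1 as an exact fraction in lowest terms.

5

p'(y) = 2y.
p(6) = 12, p'(6) = 12, so y_1 = 6 − 12/12 = 5.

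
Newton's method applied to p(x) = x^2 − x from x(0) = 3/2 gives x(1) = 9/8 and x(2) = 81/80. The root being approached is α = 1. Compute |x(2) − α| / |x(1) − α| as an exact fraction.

1/10

x(1) − α = 9/8 − 1 = 1/8, so |x(1) − α| = 1/8.
x(2) − α = 81/80 − 1 = 1/80, so |x(2) − α| = 1/80.
Ratio = (1/80) / (1/8) = 1/10.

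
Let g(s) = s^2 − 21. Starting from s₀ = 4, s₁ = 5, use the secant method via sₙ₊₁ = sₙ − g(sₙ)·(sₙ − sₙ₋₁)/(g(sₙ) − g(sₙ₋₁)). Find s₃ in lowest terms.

g(4) = −5, g(5) = 4. s₂ = 5 − 4·(5 − 4)/(4 − (−5)) = 41/9.
g(5) = 4, g(41/9) = −20/81. s₃ = (41/9) − (−20/81)·((41/9) − 5)/((−20/81) − 4) = 197/43.

197/43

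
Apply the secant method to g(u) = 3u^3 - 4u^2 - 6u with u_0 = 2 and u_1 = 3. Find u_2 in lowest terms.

g(2) = -4, g(3) = 27. u_2 = 3 - 27·(3 - 2)/(27 - (-4)) = 66/31.

66/31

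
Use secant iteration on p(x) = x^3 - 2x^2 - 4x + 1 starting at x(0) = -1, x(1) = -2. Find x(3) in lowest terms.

-1115/841

p(-1) = 2, p(-2) = -7. x(2) = (-2) - (-7)·((-2) - (-1))/((-7) - 2) = -11/9.
p(-2) = -7, p(-11/9) = 784/729. x(3) = (-11/9) - (784/729)·((-11/9) - (-2))/((784/729) - (-7)) = -1115/841.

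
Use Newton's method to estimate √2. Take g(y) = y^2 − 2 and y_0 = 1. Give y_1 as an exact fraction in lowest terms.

3/2

g'(y) = 2y.
g(1) = −1, g'(1) = 2, so y_1 = 1 − (−1)/2 = 3/2.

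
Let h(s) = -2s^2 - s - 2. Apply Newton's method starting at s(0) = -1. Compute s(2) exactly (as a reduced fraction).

h'(s) = -4s - 1.
h(-1) = -3, h'(-1) = 3, so s(1) = (-1) - (-3)/3 = 0.
h(0) = -2, h'(0) = -1, so s(2) = 0 - (-2)/(-1) = -2.

-2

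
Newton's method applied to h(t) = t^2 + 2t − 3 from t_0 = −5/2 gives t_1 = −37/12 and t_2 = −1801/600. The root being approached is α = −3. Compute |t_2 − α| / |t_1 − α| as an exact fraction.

t_1 − α = −37/12 − (−3) = −37/12 + 3 = −1/12, so |t_1 − α| = 1/12.
t_2 − α = −1801/600 − (−3) = −1801/600 + 3 = −1/600, so |t_2 − α| = 1/600.
Ratio = (1/600) / (1/12) = 1/50.

1/50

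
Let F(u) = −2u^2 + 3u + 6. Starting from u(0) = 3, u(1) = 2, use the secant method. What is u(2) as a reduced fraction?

F(3) = −3, F(2) = 4. u(2) = 2 − 4·(2 − 3)/(4 − (−3)) = 18/7.

18/7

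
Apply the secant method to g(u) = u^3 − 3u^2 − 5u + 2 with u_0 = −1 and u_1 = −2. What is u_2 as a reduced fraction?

g(−1) = 3, g(−2) = −8. u_2 = (−2) − (−8)·((−2) − (−1))/((−8) − 3) = −14/11.

−14/11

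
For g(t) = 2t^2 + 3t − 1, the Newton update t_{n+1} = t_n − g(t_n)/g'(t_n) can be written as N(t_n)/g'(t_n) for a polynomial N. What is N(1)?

3

g'(t) = 4t + 3.
N(t) = t·g'(t) − g(t) = t·(4t + 3) − (2t^2 + 3t − 1) = 2t^2 + 1.
N(1) = 3.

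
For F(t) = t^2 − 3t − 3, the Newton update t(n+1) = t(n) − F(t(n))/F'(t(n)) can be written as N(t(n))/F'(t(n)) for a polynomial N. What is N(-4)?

F'(t) = 2t − 3.
N(t) = t·F'(t) − F(t) = t·(2t − 3) − (t^2 − 3t − 3) = t^2 + 3.
N(-4) = 19.

19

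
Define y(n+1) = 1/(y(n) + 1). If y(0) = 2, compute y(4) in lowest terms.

y(1) = 1/(2 + 1) = 1/3.
y(2) = 1/(1/3 + 1) = 3/4.
y(3) = 1/(3/4 + 1) = 4/7.
y(4) = 1/(4/7 + 1) = 7/11.

7/11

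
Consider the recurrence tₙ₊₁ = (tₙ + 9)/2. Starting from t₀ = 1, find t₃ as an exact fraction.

8

t₁ = (1 + 9)/2 = 5.
t₂ = (5 + 9)/2 = 7.
t₃ = (7 + 9)/2 = 8.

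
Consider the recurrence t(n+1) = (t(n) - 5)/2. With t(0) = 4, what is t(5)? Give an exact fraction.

-151/32

t(1) = (4 - 5)/2 = -1/2.
t(2) = ((-1/2) - 5)/2 = -11/4.
t(3) = ((-11/4) - 5)/2 = -31/8.
t(4) = ((-31/8) - 5)/2 = -71/16.
t(5) = ((-71/16) - 5)/2 = -151/32.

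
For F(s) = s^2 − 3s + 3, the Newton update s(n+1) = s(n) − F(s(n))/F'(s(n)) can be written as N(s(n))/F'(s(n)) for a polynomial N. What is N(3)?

F'(s) = 2s − 3.
N(s) = s·F'(s) − F(s) = s·(2s − 3) − (s^2 − 3s + 3) = s^2 − 3.
N(3) = 6.

6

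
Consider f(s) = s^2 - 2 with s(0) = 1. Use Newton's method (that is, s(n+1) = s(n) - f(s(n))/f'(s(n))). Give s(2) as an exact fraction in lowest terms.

f'(s) = 2s.
f(1) = -1, f'(1) = 2, so s(1) = 1 - (-1)/2 = 3/2.
f(3/2) = 1/4, f'(3/2) = 3, so s(2) = (3/2) - (1/4)/3 = 17/12.

17/12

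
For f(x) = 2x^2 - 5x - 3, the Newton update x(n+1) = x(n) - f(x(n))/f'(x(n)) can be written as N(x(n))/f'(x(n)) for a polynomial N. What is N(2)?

f'(x) = 4x - 5.
N(x) = x·f'(x) - f(x) = x·(4x - 5) - (2x^2 - 5x - 3) = 2x^2 + 3.
N(2) = 11.

11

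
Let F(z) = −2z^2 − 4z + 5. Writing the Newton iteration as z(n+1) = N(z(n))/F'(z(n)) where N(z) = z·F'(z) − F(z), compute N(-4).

−37

F'(z) = −4z − 4.
N(z) = z·F'(z) − F(z) = z·(−4z − 4) − (−2z^2 − 4z + 5) = −2z^2 − 5.
N(-4) = −37.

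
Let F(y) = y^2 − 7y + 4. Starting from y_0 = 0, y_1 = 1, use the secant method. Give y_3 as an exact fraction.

F(0) = 4, F(1) = −2. y_2 = 1 − (−2)·(1 − 0)/((−2) − 4) = 2/3.
F(1) = −2, F(2/3) = −2/9. y_3 = (2/3) − (−2/9)·((2/3) − 1)/((−2/9) − (−2)) = 5/8.

5/8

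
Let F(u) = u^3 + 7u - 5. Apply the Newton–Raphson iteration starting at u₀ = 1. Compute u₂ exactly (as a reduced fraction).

F'(u) = 3u^2 + 7.
F(1) = 3, F'(1) = 10, so u₁ = 1 - 3/10 = 7/10.
F(7/10) = 243/1000, F'(7/10) = 847/100, so u₂ = (7/10) - (243/1000)/(847/100) = 2843/4235.

2843/4235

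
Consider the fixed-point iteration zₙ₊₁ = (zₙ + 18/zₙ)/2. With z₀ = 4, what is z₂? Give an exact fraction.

z₁ = (4 + 18/4)/2 = 17/4.
z₂ = (17/4 + 18/(17/4))/2 = 577/136.

577/136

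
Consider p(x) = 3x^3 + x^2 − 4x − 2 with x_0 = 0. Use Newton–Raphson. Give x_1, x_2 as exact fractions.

x_1 = −1/2, x_2 = −6/11

p'(x) = 9x^2 + 2x − 4.
p(0) = −2, p'(0) = −4, so x_1 = 0 − (−2)/(−4) = −1/2.
p(−1/2) = −1/8, p'(−1/2) = −11/4, so x_2 = (−1/2) − (−1/8)/(−11/4) = −6/11.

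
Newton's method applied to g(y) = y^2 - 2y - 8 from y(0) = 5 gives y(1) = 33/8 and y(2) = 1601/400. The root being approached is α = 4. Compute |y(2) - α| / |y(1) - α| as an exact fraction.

y(1) - α = 33/8 - 4 = 1/8, so |y(1) - α| = 1/8.
y(2) - α = 1601/400 - 4 = 1/400, so |y(2) - α| = 1/400.
Ratio = (1/400) / (1/8) = 1/50.

1/50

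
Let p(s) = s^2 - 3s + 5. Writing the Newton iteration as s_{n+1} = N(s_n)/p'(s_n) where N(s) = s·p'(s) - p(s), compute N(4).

p'(s) = 2s - 3.
N(s) = s·p'(s) - p(s) = s·(2s - 3) - (s^2 - 3s + 5) = s^2 - 5.
N(4) = 11.

11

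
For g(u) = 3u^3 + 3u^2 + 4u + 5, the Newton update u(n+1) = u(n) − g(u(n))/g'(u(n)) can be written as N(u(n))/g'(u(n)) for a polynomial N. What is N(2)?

55

g'(u) = 9u^2 + 6u + 4.
N(u) = u·g'(u) − g(u) = u·(9u^2 + 6u + 4) − (3u^3 + 3u^2 + 4u + 5) = 6u^3 + 3u^2 − 5.
N(2) = 55.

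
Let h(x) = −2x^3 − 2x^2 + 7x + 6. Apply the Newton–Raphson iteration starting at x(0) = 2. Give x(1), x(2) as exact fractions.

x(1) = 46/25, x(2) = 196298/107675

h'(x) = −6x^2 − 4x + 7.
h(2) = −4, h'(2) = −25, so x(1) = 2 − (−4)/(−25) = 46/25.
h(46/25) = −5472/15625, h'(46/25) = −12921/625, so x(2) = (46/25) − (−5472/15625)/(−12921/625) = 196298/107675.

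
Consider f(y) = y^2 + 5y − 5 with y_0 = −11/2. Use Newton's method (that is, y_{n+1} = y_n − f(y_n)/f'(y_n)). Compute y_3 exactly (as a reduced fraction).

f'(y) = 2y + 5.
f(−11/2) = −9/4, f'(−11/2) = −6, so y_1 = (−11/2) − (−9/4)/(−6) = −47/8.
f(−47/8) = 9/64, f'(−47/8) = −27/4, so y_2 = (−47/8) − (9/64)/(−27/4) = −281/48.
f(−281/48) = 1/2304, f'(−281/48) = −161/24, so y_3 = (−281/48) − (1/2304)/(−161/24) = −90481/15456.

−90481/15456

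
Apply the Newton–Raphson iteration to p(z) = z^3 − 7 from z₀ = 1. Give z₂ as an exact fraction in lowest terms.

p'(z) = 3z^2.
p(1) = −6, p'(1) = 3, so z₁ = 1 − (−6)/3 = 3.
p(3) = 20, p'(3) = 27, so z₂ = 3 − 20/27 = 61/27.

61/27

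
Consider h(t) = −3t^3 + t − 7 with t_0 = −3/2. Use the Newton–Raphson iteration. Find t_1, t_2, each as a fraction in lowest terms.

h'(t) = −9t^2 + 1.
h(−3/2) = 13/8, h'(−3/2) = −77/4, so t_1 = (−3/2) − (13/8)/(−77/4) = −109/77.
h(−109/77) = 43095/456533, h'(−109/77) = −101000/5929, so t_2 = (−109/77) − (43095/456533)/(−101000/5929) = −2193181/1555400.

t_1 = −109/77, t_2 = −2193181/1555400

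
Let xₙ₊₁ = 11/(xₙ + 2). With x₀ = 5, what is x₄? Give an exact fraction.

1397/529

x₁ = 11/(5 + 2) = 11/7.
x₂ = 11/(11/7 + 2) = 77/25.
x₃ = 11/(77/25 + 2) = 275/127.
x₄ = 11/(275/127 + 2) = 1397/529.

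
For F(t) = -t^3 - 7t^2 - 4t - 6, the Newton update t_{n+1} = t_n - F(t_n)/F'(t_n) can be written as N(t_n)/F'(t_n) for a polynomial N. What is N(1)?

-3

F'(t) = -3t^2 - 14t - 4.
N(t) = t·F'(t) - F(t) = t·(-3t^2 - 14t - 4) - (-t^3 - 7t^2 - 4t - 6) = -2t^3 - 7t^2 + 6.
N(1) = -3.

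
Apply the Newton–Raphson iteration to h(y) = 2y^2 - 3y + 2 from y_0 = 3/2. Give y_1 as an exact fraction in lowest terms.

5/6

h'(y) = 4y - 3.
h(3/2) = 2, h'(3/2) = 3, so y_1 = (3/2) - 2/3 = 5/6.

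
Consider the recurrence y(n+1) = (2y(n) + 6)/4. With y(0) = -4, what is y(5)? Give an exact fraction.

89/32

y(1) = (2·(-4) + 6)/4 = -1/2.
y(2) = (2·(-1/2) + 6)/4 = 5/4.
y(3) = (2·(5/4) + 6)/4 = 17/8.
y(4) = (2·(17/8) + 6)/4 = 41/16.
y(5) = (2·(41/16) + 6)/4 = 89/32.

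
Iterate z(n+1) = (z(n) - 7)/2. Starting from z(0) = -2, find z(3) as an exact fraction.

-51/8

z(1) = ((-2) - 7)/2 = -9/2.
z(2) = ((-9/2) - 7)/2 = -23/4.
z(3) = ((-23/4) - 7)/2 = -51/8.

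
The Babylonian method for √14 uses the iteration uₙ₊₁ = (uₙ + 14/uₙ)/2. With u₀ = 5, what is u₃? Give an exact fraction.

u₁ = (5 + 14/5)/2 = 39/10.
u₂ = (39/10 + 14/(39/10))/2 = 2921/780.
u₃ = (2921/780 + 14/(2921/780))/2 = 17049841/4556760.

17049841/4556760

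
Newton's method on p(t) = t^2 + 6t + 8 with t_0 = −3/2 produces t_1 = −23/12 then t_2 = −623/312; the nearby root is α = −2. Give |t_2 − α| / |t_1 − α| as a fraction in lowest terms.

1/26

t_1 − α = −23/12 − (−2) = −23/12 + 2 = 1/12, so |t_1 − α| = 1/12.
t_2 − α = −623/312 − (−2) = −623/312 + 2 = 1/312, so |t_2 − α| = 1/312.
Ratio = (1/312) / (1/12) = 1/26.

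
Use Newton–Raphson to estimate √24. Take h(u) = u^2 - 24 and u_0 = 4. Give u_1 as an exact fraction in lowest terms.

h'(u) = 2u.
h(4) = -8, h'(4) = 8, so u_1 = 4 - (-8)/8 = 5.

5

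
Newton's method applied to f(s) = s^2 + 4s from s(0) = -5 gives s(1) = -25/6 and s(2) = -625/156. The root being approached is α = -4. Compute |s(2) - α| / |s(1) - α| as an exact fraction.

1/26

s(1) - α = -25/6 - (-4) = -25/6 + 4 = -1/6, so |s(1) - α| = 1/6.
s(2) - α = -625/156 - (-4) = -625/156 + 4 = -1/156, so |s(2) - α| = 1/156.
Ratio = (1/156) / (1/6) = 1/26.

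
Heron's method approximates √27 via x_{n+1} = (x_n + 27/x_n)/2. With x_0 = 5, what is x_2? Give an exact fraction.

x_1 = (5 + 27/5)/2 = 26/5.
x_2 = (26/5 + 27/(26/5))/2 = 1351/260.

1351/260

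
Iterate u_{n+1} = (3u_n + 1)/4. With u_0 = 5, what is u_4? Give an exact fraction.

u_1 = (3·5 + 1)/4 = 4.
u_2 = (3·4 + 1)/4 = 13/4.
u_3 = (3·(13/4) + 1)/4 = 43/16.
u_4 = (3·(43/16) + 1)/4 = 145/64.

145/64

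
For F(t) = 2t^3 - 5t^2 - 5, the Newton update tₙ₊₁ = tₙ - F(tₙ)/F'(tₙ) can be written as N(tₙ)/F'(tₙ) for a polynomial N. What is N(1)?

4

F'(t) = 6t^2 - 10t.
N(t) = t·F'(t) - F(t) = t·(6t^2 - 10t) - (2t^3 - 5t^2 - 5) = 4t^3 - 5t^2 + 5.
N(1) = 4.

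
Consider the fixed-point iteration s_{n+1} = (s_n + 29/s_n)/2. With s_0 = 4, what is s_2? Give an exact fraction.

s_1 = (4 + 29/4)/2 = 45/8.
s_2 = (45/8 + 29/(45/8))/2 = 3881/720.

3881/720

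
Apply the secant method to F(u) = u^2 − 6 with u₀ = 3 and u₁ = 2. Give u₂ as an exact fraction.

F(3) = 3, F(2) = −2. u₂ = 2 − (−2)·(2 − 3)/((−2) − 3) = 12/5.

12/5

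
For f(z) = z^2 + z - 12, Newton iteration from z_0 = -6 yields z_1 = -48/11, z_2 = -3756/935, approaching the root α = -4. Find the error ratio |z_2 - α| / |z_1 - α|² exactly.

z_1 - α = -48/11 - (-4) = -48/11 + 4 = -4/11, so |z_1 - α| = 4/11.
z_2 - α = -3756/935 - (-4) = -3756/935 + 4 = -16/935, so |z_2 - α| = 16/935.
|z_1 - α|² = 16/121.
Ratio = (16/935) / (16/121) = 11/85.

11/85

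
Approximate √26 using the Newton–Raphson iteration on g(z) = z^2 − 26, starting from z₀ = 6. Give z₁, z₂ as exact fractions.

g'(z) = 2z.
g(6) = 10, g'(6) = 12, so z₁ = 6 − 10/12 = 31/6.
g(31/6) = 25/36, g'(31/6) = 31/3, so z₂ = (31/6) − (25/36)/(31/3) = 1897/372.

z₁ = 31/6, z₂ = 1897/372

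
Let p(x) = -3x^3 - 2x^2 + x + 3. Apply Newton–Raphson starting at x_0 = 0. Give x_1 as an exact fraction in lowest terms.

-3

p'(x) = -9x^2 - 4x + 1.
p(0) = 3, p'(0) = 1, so x_1 = 0 - 3/1 = -3.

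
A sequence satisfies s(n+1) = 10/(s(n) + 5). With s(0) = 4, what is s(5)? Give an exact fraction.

s(1) = 10/(4 + 5) = 10/9.
s(2) = 10/(10/9 + 5) = 18/11.
s(3) = 10/(18/11 + 5) = 110/73.
s(4) = 10/(110/73 + 5) = 146/95.
s(5) = 10/(146/95 + 5) = 950/621.

950/621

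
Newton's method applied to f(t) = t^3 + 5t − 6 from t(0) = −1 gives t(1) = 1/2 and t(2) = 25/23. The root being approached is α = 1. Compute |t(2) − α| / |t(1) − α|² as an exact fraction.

t(1) − α = 1/2 − 1 = −1/2, so |t(1) − α| = 1/2.
t(2) − α = 25/23 − 1 = 2/23, so |t(2) − α| = 2/23.
|t(1) − α|² = 1/4.
Ratio = (2/23) / (1/4) = 8/23.

8/23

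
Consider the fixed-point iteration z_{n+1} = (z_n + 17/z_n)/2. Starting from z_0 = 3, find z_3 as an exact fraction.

25889/6279

z_1 = (3 + 17/3)/2 = 13/3.
z_2 = (13/3 + 17/(13/3))/2 = 161/39.
z_3 = (161/39 + 17/(161/39))/2 = 25889/6279.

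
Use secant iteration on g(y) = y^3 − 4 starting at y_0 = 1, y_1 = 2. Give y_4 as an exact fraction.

g(1) = −3, g(2) = 4. y_2 = 2 − 4·(2 − 1)/(4 − (−3)) = 10/7.
g(2) = 4, g(10/7) = −372/343. y_3 = (10/7) − (−372/343)·((10/7) − 2)/((−372/343) − 4) = 169/109.
g(10/7) = −372/343, g(169/109) = −353307/1295029. y_4 = (169/109) − (−353307/1295029)·((169/109) − (10/7))/((−353307/1295029) − (−372/343)) = 2056682/1292353.

2056682/1292353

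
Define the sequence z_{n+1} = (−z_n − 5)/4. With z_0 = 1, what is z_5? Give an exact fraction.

z_1 = (−1 − 5)/4 = −3/2.
z_2 = (−(−3/2) − 5)/4 = −7/8.
z_3 = (−(−7/8) − 5)/4 = −33/32.
z_4 = (−(−33/32) − 5)/4 = −127/128.
z_5 = (−(−127/128) − 5)/4 = −513/512.

−513/512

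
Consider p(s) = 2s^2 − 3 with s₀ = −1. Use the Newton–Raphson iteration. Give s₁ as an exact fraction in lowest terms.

p'(s) = 4s.
p(−1) = −1, p'(−1) = −4, so s₁ = (−1) − (−1)/(−4) = −5/4.

−5/4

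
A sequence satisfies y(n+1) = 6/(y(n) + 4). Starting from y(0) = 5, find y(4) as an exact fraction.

111/95

y(1) = 6/(5 + 4) = 2/3.
y(2) = 6/(2/3 + 4) = 9/7.
y(3) = 6/(9/7 + 4) = 42/37.
y(4) = 6/(42/37 + 4) = 111/95.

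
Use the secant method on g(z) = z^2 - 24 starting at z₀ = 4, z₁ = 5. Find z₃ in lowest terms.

436/89

g(4) = -8, g(5) = 1. z₂ = 5 - 1·(5 - 4)/(1 - (-8)) = 44/9.
g(5) = 1, g(44/9) = -8/81. z₃ = (44/9) - (-8/81)·((44/9) - 5)/((-8/81) - 1) = 436/89.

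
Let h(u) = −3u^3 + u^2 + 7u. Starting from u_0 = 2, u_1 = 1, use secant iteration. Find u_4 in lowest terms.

2361856/1464641

h(2) = −6, h(1) = 5. u_2 = 1 − 5·(1 − 2)/(5 − (−6)) = 16/11.
h(1) = 5, h(16/11) = 4080/1331. u_3 = (16/11) − (4080/1331)·((16/11) − 1)/((4080/1331) − 5) = 224/103.
h(16/11) = 4080/1331, h(224/103) = −11915232/1092727. u_4 = (224/103) − (−11915232/1092727)·((224/103) − (16/11))/((−11915232/1092727) − (4080/1331)) = 2361856/1464641.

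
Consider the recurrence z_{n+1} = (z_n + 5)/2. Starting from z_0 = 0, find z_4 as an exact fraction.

75/16

z_1 = (0 + 5)/2 = 5/2.
z_2 = ((5/2) + 5)/2 = 15/4.
z_3 = ((15/4) + 5)/2 = 35/8.
z_4 = ((35/8) + 5)/2 = 75/16.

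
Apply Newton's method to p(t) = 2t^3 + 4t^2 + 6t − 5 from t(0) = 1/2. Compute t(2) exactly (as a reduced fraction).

p'(t) = 6t^2 + 8t + 6.
p(1/2) = −3/4, p'(1/2) = 23/2, so t(1) = (1/2) − (−3/4)/(23/2) = 13/23.
p(13/23) = 369/12167, p'(13/23) = 6580/529, so t(2) = (13/23) − (369/12167)/(6580/529) = 85171/151340.

85171/151340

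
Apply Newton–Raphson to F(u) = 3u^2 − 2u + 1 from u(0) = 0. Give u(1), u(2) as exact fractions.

F'(u) = 6u − 2.
F(0) = 1, F'(0) = −2, so u(1) = 0 − 1/(−2) = 1/2.
F(1/2) = 3/4, F'(1/2) = 1, so u(2) = (1/2) − (3/4)/1 = −1/4.

u(1) = 1/2, u(2) = −1/4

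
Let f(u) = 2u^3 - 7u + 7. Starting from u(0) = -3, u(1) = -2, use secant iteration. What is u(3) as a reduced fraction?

-41299/18247

f(-3) = -26, f(-2) = 5. u(2) = (-2) - 5·((-2) - (-3))/(5 - (-26)) = -67/31.
f(-2) = 5, f(-67/31) = 57720/29791. u(3) = (-67/31) - (57720/29791)·((-67/31) - (-2))/((57720/29791) - 5) = -41299/18247.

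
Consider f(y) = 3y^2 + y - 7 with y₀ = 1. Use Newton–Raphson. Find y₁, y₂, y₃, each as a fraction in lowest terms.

f'(y) = 6y + 1.
f(1) = -3, f'(1) = 7, so y₁ = 1 - (-3)/7 = 10/7.
f(10/7) = 27/49, f'(10/7) = 67/7, so y₂ = (10/7) - (27/49)/(67/7) = 643/469.
f(643/469) = 2187/219961, f'(643/469) = 4327/469, so y₃ = (643/469) - (2187/219961)/(4327/469) = 2780074/2029363.

y₁ = 10/7, y₂ = 643/469, y₃ = 2780074/2029363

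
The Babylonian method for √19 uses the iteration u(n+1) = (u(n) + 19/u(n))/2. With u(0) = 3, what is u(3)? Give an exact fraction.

u(1) = (3 + 19/3)/2 = 14/3.
u(2) = (14/3 + 19/(14/3))/2 = 367/84.
u(3) = (367/84 + 19/(367/84))/2 = 268753/61656.

268753/61656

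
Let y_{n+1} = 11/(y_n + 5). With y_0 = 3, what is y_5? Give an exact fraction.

y_1 = 11/(3 + 5) = 11/8.
y_2 = 11/(11/8 + 5) = 88/51.
y_3 = 11/(88/51 + 5) = 561/343.
y_4 = 11/(561/343 + 5) = 3773/2276.
y_5 = 11/(3773/2276 + 5) = 25036/15153.

25036/15153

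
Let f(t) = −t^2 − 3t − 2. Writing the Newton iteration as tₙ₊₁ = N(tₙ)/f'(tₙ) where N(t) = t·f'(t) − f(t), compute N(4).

−14

f'(t) = −2t − 3.
N(t) = t·f'(t) − f(t) = t·(−2t − 3) − (−t^2 − 3t − 2) = −t^2 + 2.
N(4) = −14.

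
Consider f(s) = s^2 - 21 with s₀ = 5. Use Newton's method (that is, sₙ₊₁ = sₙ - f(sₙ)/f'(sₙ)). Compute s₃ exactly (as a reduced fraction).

277727/60605

f'(s) = 2s.
f(5) = 4, f'(5) = 10, so s₁ = 5 - 4/10 = 23/5.
f(23/5) = 4/25, f'(23/5) = 46/5, so s₂ = (23/5) - (4/25)/(46/5) = 527/115.
f(527/115) = 4/13225, f'(527/115) = 1054/115, so s₃ = (527/115) - (4/13225)/(1054/115) = 277727/60605.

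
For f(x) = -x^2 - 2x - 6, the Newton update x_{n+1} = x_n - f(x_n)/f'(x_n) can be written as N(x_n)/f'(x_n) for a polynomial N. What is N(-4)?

f'(x) = -2x - 2.
N(x) = x·f'(x) - f(x) = x·(-2x - 2) - (-x^2 - 2x - 6) = -x^2 + 6.
N(-4) = -10.

-10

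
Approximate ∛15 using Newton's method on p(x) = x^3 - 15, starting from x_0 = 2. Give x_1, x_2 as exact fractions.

p'(x) = 3x^2.
p(2) = -7, p'(2) = 12, so x_1 = 2 - (-7)/12 = 31/12.
p(31/12) = 3871/1728, p'(31/12) = 961/48, so x_2 = (31/12) - (3871/1728)/(961/48) = 42751/17298.

x_1 = 31/12, x_2 = 42751/17298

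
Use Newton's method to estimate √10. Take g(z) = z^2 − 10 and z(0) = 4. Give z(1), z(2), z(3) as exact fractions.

g'(z) = 2z.
g(4) = 6, g'(4) = 8, so z(1) = 4 − 6/8 = 13/4.
g(13/4) = 9/16, g'(13/4) = 13/2, so z(2) = (13/4) − (9/16)/(13/2) = 329/104.
g(329/104) = 81/10816, g'(329/104) = 329/52, so z(3) = (329/104) − (81/10816)/(329/52) = 216401/68432.

z(1) = 13/4, z(2) = 329/104, z(3) = 216401/68432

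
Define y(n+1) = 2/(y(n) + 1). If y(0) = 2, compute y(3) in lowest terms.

10/11

y(1) = 2/(2 + 1) = 2/3.
y(2) = 2/(2/3 + 1) = 6/5.
y(3) = 2/(6/5 + 1) = 10/11.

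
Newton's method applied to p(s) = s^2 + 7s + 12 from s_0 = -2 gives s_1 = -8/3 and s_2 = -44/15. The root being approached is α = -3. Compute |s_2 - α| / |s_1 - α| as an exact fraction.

1/5

s_1 - α = -8/3 - (-3) = -8/3 + 3 = 1/3, so |s_1 - α| = 1/3.
s_2 - α = -44/15 - (-3) = -44/15 + 3 = 1/15, so |s_2 - α| = 1/15.
Ratio = (1/15) / (1/3) = 1/5.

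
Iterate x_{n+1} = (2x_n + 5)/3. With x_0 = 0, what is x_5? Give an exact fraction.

1055/243

x_1 = (2·0 + 5)/3 = 5/3.
x_2 = (2·(5/3) + 5)/3 = 25/9.
x_3 = (2·(25/9) + 5)/3 = 95/27.
x_4 = (2·(95/27) + 5)/3 = 325/81.
x_5 = (2·(325/81) + 5)/3 = 1055/243.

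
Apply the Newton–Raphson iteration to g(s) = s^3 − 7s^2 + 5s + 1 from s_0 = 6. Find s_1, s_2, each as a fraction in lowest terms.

g'(s) = 3s^2 − 14s + 5.
g(6) = −5, g'(6) = 29, so s_1 = 6 − (−5)/29 = 179/29.
g(179/29) = 8100/24389, g'(179/29) = 27654/841, so s_2 = (179/29) − (8100/24389)/(27654/841) = 823661/133661.

s_1 = 179/29, s_2 = 823661/133661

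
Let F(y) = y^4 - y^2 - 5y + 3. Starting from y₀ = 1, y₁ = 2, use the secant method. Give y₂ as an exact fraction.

9/7

F(1) = -2, F(2) = 5. y₂ = 2 - 5·(2 - 1)/(5 - (-2)) = 9/7.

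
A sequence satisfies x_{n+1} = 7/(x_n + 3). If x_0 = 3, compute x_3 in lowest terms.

175/117

x_1 = 7/(3 + 3) = 7/6.
x_2 = 7/(7/6 + 3) = 42/25.
x_3 = 7/(42/25 + 3) = 175/117.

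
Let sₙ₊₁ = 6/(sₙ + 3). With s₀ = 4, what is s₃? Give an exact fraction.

54/41

s₁ = 6/(4 + 3) = 6/7.
s₂ = 6/(6/7 + 3) = 14/9.
s₃ = 6/(14/9 + 3) = 54/41.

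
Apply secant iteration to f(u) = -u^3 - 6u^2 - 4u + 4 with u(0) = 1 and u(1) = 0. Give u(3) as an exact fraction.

121/191

f(1) = -7, f(0) = 4. u(2) = 0 - 4·(0 - 1)/(4 - (-7)) = 4/11.
f(0) = 4, f(4/11) = 2268/1331. u(3) = (4/11) - (2268/1331)·((4/11) - 0)/((2268/1331) - 4) = 121/191.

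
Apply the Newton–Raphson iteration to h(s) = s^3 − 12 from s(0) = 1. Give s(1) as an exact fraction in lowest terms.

h'(s) = 3s^2.
h(1) = −11, h'(1) = 3, so s(1) = 1 − (−11)/3 = 14/3.

14/3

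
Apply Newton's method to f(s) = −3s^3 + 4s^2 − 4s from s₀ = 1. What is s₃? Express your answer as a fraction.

f'(s) = −9s^2 + 8s − 4.
f(1) = −3, f'(1) = −5, so s₁ = 1 − (−3)/(−5) = 2/5.
f(2/5) = −144/125, f'(2/5) = −56/25, so s₂ = (2/5) − (−144/125)/(−56/25) = −4/35.
f(−4/35) = 22032/42875, f'(−4/35) = −6164/1225, so s₃ = (−4/35) − (22032/42875)/(−6164/1225) = −656/53935.

−656/53935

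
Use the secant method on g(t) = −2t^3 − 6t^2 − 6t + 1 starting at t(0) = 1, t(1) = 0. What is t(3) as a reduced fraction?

g(1) = −13, g(0) = 1. t(2) = 0 − 1·(0 − 1)/(1 − (−13)) = 1/14.
g(0) = 1, g(1/14) = 741/1372. t(3) = (1/14) − (741/1372)·((1/14) − 0)/((741/1372) − 1) = 98/631.

98/631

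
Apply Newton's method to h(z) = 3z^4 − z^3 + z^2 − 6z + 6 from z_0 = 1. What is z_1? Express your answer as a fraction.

h'(z) = 12z^3 − 3z^2 + 2z − 6.
h(1) = 3, h'(1) = 5, so z_1 = 1 − 3/5 = 2/5.

2/5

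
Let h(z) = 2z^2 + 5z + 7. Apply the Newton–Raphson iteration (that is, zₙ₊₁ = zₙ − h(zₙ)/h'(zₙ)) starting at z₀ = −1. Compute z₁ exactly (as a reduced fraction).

−5

h'(z) = 4z + 5.
h(−1) = 4, h'(−1) = 1, so z₁ = (−1) − 4/1 = −5.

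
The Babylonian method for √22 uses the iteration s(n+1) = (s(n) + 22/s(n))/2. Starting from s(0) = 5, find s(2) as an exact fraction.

4409/940

s(1) = (5 + 22/5)/2 = 47/10.
s(2) = (47/10 + 22/(47/10))/2 = 4409/940.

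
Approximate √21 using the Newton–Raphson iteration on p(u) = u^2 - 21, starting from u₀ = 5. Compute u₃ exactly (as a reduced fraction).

277727/60605

p'(u) = 2u.
p(5) = 4, p'(5) = 10, so u₁ = 5 - 4/10 = 23/5.
p(23/5) = 4/25, p'(23/5) = 46/5, so u₂ = (23/5) - (4/25)/(46/5) = 527/115.
p(527/115) = 4/13225, p'(527/115) = 1054/115, so u₃ = (527/115) - (4/13225)/(1054/115) = 277727/60605.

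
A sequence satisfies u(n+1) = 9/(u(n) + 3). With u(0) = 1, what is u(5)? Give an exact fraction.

u(1) = 9/(1 + 3) = 9/4.
u(2) = 9/(9/4 + 3) = 12/7.
u(3) = 9/(12/7 + 3) = 21/11.
u(4) = 9/(21/11 + 3) = 11/6.
u(5) = 9/(11/6 + 3) = 54/29.

54/29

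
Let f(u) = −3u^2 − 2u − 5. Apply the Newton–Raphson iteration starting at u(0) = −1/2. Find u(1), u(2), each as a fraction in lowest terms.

u(1) = 17/4, u(2) = 787/440

f'(u) = −6u − 2.
f(−1/2) = −19/4, f'(−1/2) = 1, so u(1) = (−1/2) − (−19/4)/1 = 17/4.
f(17/4) = −1083/16, f'(17/4) = −55/2, so u(2) = (17/4) − (−1083/16)/(−55/2) = 787/440.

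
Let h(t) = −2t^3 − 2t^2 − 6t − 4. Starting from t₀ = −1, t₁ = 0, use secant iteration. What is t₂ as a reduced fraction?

−2/3

h(−1) = 2, h(0) = −4. t₂ = 0 − (−4)·(0 − (−1))/((−4) − 2) = −2/3.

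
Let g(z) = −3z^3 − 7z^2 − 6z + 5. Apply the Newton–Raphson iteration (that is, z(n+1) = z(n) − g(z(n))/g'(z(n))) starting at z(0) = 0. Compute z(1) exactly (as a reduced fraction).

g'(z) = −9z^2 − 14z − 6.
g(0) = 5, g'(0) = −6, so z(1) = 0 − 5/(−6) = 5/6.

5/6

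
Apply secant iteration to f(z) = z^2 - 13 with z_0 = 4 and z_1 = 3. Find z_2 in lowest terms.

f(4) = 3, f(3) = -4. z_2 = 3 - (-4)·(3 - 4)/((-4) - 3) = 25/7.

25/7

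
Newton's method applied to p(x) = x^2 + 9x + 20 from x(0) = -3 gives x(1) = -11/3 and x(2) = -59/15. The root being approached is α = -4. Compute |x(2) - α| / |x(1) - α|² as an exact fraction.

3/5

x(1) - α = -11/3 - (-4) = -11/3 + 4 = 1/3, so |x(1) - α| = 1/3.
x(2) - α = -59/15 - (-4) = -59/15 + 4 = 1/15, so |x(2) - α| = 1/15.
|x(1) - α|² = 1/9.
Ratio = (1/15) / (1/9) = 3/5.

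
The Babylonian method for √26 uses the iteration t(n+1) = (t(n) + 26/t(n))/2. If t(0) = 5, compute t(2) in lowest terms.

5201/1020

t(1) = (5 + 26/5)/2 = 51/10.
t(2) = (51/10 + 26/(51/10))/2 = 5201/1020.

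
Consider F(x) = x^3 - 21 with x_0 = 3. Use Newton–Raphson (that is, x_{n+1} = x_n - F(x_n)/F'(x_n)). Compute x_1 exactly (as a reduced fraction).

F'(x) = 3x^2.
F(3) = 6, F'(3) = 27, so x_1 = 3 - 6/27 = 25/9.

25/9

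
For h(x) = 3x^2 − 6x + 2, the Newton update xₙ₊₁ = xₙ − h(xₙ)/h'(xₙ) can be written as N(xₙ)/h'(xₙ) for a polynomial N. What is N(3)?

h'(x) = 6x − 6.
N(x) = x·h'(x) − h(x) = x·(6x − 6) − (3x^2 − 6x + 2) = 3x^2 − 2.
N(3) = 25.

25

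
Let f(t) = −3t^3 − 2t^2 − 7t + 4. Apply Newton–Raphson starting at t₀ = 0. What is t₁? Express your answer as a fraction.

4/7

f'(t) = −9t^2 − 4t − 7.
f(0) = 4, f'(0) = −7, so t₁ = 0 − 4/(−7) = 4/7.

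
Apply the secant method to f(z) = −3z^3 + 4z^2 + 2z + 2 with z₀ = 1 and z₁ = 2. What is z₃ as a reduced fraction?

649/349

f(1) = 5, f(2) = −2. z₂ = 2 − (−2)·(2 − 1)/((−2) − 5) = 12/7.
f(2) = −2, f(12/7) = 710/343. z₃ = (12/7) − (710/343)·((12/7) − 2)/((710/343) − (−2)) = 649/349.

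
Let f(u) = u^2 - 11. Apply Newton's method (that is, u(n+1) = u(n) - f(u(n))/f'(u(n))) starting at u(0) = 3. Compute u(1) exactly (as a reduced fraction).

f'(u) = 2u.
f(3) = -2, f'(3) = 6, so u(1) = 3 - (-2)/6 = 10/3.

10/3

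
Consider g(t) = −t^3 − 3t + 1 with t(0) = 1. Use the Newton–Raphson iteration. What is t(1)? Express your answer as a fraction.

g'(t) = −3t^2 − 3.
g(1) = −3, g'(1) = −6, so t(1) = 1 − (−3)/(−6) = 1/2.

1/2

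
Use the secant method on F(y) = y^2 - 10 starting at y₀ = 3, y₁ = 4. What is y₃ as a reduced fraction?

F(3) = -1, F(4) = 6. y₂ = 4 - 6·(4 - 3)/(6 - (-1)) = 22/7.
F(4) = 6, F(22/7) = -6/49. y₃ = (22/7) - (-6/49)·((22/7) - 4)/((-6/49) - 6) = 79/25.

79/25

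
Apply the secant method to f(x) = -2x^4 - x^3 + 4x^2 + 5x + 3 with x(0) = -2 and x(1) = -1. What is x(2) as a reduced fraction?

f(-2) = -15, f(-1) = 1. x(2) = (-1) - 1·((-1) - (-2))/(1 - (-15)) = -17/16.

-17/16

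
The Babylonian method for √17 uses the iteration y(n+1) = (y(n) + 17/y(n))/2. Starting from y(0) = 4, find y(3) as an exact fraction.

9478657/2298912

y(1) = (4 + 17/4)/2 = 33/8.
y(2) = (33/8 + 17/(33/8))/2 = 2177/528.
y(3) = (2177/528 + 17/(2177/528))/2 = 9478657/2298912.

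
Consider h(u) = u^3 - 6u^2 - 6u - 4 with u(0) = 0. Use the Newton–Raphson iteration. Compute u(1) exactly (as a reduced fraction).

h'(u) = 3u^2 - 12u - 6.
h(0) = -4, h'(0) = -6, so u(1) = 0 - (-4)/(-6) = -2/3.

-2/3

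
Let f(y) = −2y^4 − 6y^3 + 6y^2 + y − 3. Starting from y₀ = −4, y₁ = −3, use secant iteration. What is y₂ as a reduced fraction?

f(−4) = −39, f(−3) = 48. y₂ = (−3) − 48·((−3) − (−4))/(48 − (−39)) = −103/29.

−103/29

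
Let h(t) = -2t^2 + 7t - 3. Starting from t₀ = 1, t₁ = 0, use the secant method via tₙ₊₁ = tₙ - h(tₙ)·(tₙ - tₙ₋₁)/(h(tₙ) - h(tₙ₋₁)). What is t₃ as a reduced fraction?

15/29

h(1) = 2, h(0) = -3. t₂ = 0 - (-3)·(0 - 1)/((-3) - 2) = 3/5.
h(0) = -3, h(3/5) = 12/25. t₃ = (3/5) - (12/25)·((3/5) - 0)/((12/25) - (-3)) = 15/29.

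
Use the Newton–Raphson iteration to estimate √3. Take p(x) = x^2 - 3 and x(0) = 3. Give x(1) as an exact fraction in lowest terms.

2

p'(x) = 2x.
p(3) = 6, p'(3) = 6, so x(1) = 3 - 6/6 = 2.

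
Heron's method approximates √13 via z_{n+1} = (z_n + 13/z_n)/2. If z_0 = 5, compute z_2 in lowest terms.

z_1 = (5 + 13/5)/2 = 19/5.
z_2 = (19/5 + 13/(19/5))/2 = 343/95.

343/95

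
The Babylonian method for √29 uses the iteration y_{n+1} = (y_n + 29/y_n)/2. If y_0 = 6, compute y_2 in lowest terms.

8401/1560

y_1 = (6 + 29/6)/2 = 65/12.
y_2 = (65/12 + 29/(65/12))/2 = 8401/1560.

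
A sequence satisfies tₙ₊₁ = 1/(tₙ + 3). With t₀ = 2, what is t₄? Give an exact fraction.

t₁ = 1/(2 + 3) = 1/5.
t₂ = 1/(1/5 + 3) = 5/16.
t₃ = 1/(5/16 + 3) = 16/53.
t₄ = 1/(16/53 + 3) = 53/175.

53/175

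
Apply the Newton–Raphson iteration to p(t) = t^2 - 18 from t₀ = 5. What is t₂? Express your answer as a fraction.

3649/860

p'(t) = 2t.
p(5) = 7, p'(5) = 10, so t₁ = 5 - 7/10 = 43/10.
p(43/10) = 49/100, p'(43/10) = 43/5, so t₂ = (43/10) - (49/100)/(43/5) = 3649/860.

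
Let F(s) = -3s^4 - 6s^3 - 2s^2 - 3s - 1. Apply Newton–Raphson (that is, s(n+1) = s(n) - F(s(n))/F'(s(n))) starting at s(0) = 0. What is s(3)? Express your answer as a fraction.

-797081/2312083

F'(s) = -12s^3 - 18s^2 - 4s - 3.
F(0) = -1, F'(0) = -3, so s(1) = 0 - (-1)/(-3) = -1/3.
F(-1/3) = -1/27, F'(-1/3) = -29/9, so s(2) = (-1/3) - (-1/27)/(-29/9) = -10/29.
F(-10/29) = 189/707281, F'(-10/29) = -79727/24389, so s(3) = (-10/29) - (189/707281)/(-79727/24389) = -797081/2312083.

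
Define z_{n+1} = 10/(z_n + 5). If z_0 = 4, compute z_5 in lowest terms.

z_1 = 10/(4 + 5) = 10/9.
z_2 = 10/(10/9 + 5) = 18/11.
z_3 = 10/(18/11 + 5) = 110/73.
z_4 = 10/(110/73 + 5) = 146/95.
z_5 = 10/(146/95 + 5) = 950/621.

950/621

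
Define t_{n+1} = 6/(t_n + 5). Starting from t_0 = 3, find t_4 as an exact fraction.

t_1 = 6/(3 + 5) = 3/4.
t_2 = 6/(3/4 + 5) = 24/23.
t_3 = 6/(24/23 + 5) = 138/139.
t_4 = 6/(138/139 + 5) = 834/833.

834/833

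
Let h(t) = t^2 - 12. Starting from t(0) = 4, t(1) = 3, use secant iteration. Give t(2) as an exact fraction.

24/7

h(4) = 4, h(3) = -3. t(2) = 3 - (-3)·(3 - 4)/((-3) - 4) = 24/7.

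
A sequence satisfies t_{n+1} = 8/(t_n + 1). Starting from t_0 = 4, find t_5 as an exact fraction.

1256/581

t_1 = 8/(4 + 1) = 8/5.
t_2 = 8/(8/5 + 1) = 40/13.
t_3 = 8/(40/13 + 1) = 104/53.
t_4 = 8/(104/53 + 1) = 424/157.
t_5 = 8/(424/157 + 1) = 1256/581.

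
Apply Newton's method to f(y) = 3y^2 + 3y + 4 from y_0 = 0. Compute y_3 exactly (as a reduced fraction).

-284/105

f'(y) = 6y + 3.
f(0) = 4, f'(0) = 3, so y_1 = 0 - 4/3 = -4/3.
f(-4/3) = 16/3, f'(-4/3) = -5, so y_2 = (-4/3) - (16/3)/(-5) = -4/15.
f(-4/15) = 256/75, f'(-4/15) = 7/5, so y_3 = (-4/15) - (256/75)/(7/5) = -284/105.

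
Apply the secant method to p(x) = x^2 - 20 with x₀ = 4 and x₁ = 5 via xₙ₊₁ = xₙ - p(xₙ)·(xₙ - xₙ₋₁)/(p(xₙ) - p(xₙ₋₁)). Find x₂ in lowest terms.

40/9

p(4) = -4, p(5) = 5. x₂ = 5 - 5·(5 - 4)/(5 - (-4)) = 40/9.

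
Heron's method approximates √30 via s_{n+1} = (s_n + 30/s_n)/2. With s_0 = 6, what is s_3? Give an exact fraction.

116161/21208

s_1 = (6 + 30/6)/2 = 11/2.
s_2 = (11/2 + 30/(11/2))/2 = 241/44.
s_3 = (241/44 + 30/(241/44))/2 = 116161/21208.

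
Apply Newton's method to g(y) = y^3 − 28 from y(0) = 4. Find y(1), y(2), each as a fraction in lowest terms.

y(1) = 13/4, y(2) = 1031/338

g'(y) = 3y^2.
g(4) = 36, g'(4) = 48, so y(1) = 4 − 36/48 = 13/4.
g(13/4) = 405/64, g'(13/4) = 507/16, so y(2) = (13/4) − (405/64)/(507/16) = 1031/338.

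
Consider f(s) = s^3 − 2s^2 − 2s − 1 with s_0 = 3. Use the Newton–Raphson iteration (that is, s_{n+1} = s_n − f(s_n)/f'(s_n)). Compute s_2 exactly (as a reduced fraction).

f'(s) = 3s^2 − 4s − 2.
f(3) = 2, f'(3) = 13, so s_1 = 3 − 2/13 = 37/13.
f(37/13) = 356/2197, f'(37/13) = 1845/169, so s_2 = (37/13) − (356/2197)/(1845/169) = 67909/23985.

67909/23985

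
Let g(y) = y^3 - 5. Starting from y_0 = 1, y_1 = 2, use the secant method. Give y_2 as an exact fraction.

g(1) = -4, g(2) = 3. y_2 = 2 - 3·(2 - 1)/(3 - (-4)) = 11/7.

11/7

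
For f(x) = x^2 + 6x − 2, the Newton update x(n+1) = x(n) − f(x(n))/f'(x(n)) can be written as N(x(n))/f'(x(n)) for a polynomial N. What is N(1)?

3

f'(x) = 2x + 6.
N(x) = x·f'(x) − f(x) = x·(2x + 6) − (x^2 + 6x − 2) = x^2 + 2.
N(1) = 3.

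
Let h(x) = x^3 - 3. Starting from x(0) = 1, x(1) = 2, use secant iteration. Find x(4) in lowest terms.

20671423/14273229

h(1) = -2, h(2) = 5. x(2) = 2 - 5·(2 - 1)/(5 - (-2)) = 9/7.
h(2) = 5, h(9/7) = -300/343. x(3) = (9/7) - (-300/343)·((9/7) - 2)/((-300/343) - 5) = 561/403.
h(9/7) = -300/343, h(561/403) = -19794000/65450827. x(4) = (561/403) - (-19794000/65450827)·((561/403) - (9/7))/((-19794000/65450827) - (-300/343)) = 20671423/14273229.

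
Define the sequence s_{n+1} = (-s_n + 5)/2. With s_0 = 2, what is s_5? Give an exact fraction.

s_1 = (-2 + 5)/2 = 3/2.
s_2 = (-(3/2) + 5)/2 = 7/4.
s_3 = (-(7/4) + 5)/2 = 13/8.
s_4 = (-(13/8) + 5)/2 = 27/16.
s_5 = (-(27/16) + 5)/2 = 53/32.

53/32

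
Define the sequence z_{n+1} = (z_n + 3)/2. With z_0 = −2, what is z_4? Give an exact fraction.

z_1 = ((−2) + 3)/2 = 1/2.
z_2 = ((1/2) + 3)/2 = 7/4.
z_3 = ((7/4) + 3)/2 = 19/8.
z_4 = ((19/8) + 3)/2 = 43/16.

43/16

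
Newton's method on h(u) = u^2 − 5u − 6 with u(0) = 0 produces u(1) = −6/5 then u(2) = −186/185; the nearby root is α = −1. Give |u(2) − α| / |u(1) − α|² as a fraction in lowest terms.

u(1) − α = −6/5 − (−1) = −6/5 + 1 = −1/5, so |u(1) − α| = 1/5.
u(2) − α = −186/185 − (−1) = −186/185 + 1 = −1/185, so |u(2) − α| = 1/185.
|u(1) − α|² = 1/25.
Ratio = (1/185) / (1/25) = 5/37.

5/37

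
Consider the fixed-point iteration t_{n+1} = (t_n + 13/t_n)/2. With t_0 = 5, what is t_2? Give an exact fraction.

t_1 = (5 + 13/5)/2 = 19/5.
t_2 = (19/5 + 13/(19/5))/2 = 343/95.

343/95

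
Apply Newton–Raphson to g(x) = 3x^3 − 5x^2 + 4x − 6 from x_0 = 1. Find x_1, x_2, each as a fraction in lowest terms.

x_1 = 7/3, x_2 = 165/89

g'(x) = 9x^2 − 10x + 4.
g(1) = −4, g'(1) = 3, so x_1 = 1 − (−4)/3 = 7/3.
g(7/3) = 128/9, g'(7/3) = 89/3, so x_2 = (7/3) − (128/9)/(89/3) = 165/89.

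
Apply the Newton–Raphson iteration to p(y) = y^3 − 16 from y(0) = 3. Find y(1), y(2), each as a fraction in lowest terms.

p'(y) = 3y^2.
p(3) = 11, p'(3) = 27, so y(1) = 3 − 11/27 = 70/27.
p(70/27) = 28072/19683, p'(70/27) = 4900/243, so y(2) = (70/27) − (28072/19683)/(4900/243) = 250232/99225.

y(1) = 70/27, y(2) = 250232/99225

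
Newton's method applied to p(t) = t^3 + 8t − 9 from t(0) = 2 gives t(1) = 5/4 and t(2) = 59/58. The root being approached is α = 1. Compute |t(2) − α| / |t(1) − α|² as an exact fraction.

t(1) − α = 5/4 − 1 = 1/4, so |t(1) − α| = 1/4.
t(2) − α = 59/58 − 1 = 1/58, so |t(2) − α| = 1/58.
|t(1) − α|² = 1/16.
Ratio = (1/58) / (1/16) = 8/29.

8/29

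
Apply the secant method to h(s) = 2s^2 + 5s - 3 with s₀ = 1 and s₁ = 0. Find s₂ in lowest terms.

h(1) = 4, h(0) = -3. s₂ = 0 - (-3)·(0 - 1)/((-3) - 4) = 3/7.

3/7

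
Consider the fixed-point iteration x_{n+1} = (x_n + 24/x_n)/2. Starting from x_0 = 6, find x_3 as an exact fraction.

x_1 = (6 + 24/6)/2 = 5.
x_2 = (5 + 24/5)/2 = 49/10.
x_3 = (49/10 + 24/(49/10))/2 = 4801/980.

4801/980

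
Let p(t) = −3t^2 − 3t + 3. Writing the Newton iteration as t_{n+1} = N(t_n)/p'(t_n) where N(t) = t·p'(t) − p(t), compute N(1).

p'(t) = −6t − 3.
N(t) = t·p'(t) − p(t) = t·(−6t − 3) − (−3t^2 − 3t + 3) = −3t^2 − 3.
N(1) = −6.

−6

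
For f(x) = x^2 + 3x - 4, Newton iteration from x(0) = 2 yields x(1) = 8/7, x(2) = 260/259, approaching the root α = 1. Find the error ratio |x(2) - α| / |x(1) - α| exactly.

1/37

x(1) - α = 8/7 - 1 = 1/7, so |x(1) - α| = 1/7.
x(2) - α = 260/259 - 1 = 1/259, so |x(2) - α| = 1/259.
Ratio = (1/259) / (1/7) = 1/37.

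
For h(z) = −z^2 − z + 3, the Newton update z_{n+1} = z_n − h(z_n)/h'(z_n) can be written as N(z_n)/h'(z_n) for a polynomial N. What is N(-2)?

h'(z) = −2z − 1.
N(z) = z·h'(z) − h(z) = z·(−2z − 1) − (−z^2 − z + 3) = −z^2 − 3.
N(-2) = −7.

−7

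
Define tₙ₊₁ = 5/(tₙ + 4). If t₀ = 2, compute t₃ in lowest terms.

t₁ = 5/(2 + 4) = 5/6.
t₂ = 5/(5/6 + 4) = 30/29.
t₃ = 5/(30/29 + 4) = 145/146.

145/146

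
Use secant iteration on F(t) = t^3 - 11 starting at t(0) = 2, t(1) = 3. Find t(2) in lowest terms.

41/19

F(2) = -3, F(3) = 16. t(2) = 3 - 16·(3 - 2)/(16 - (-3)) = 41/19.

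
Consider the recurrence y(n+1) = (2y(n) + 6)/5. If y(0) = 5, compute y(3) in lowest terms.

274/125

y(1) = (2·5 + 6)/5 = 16/5.
y(2) = (2·(16/5) + 6)/5 = 62/25.
y(3) = (2·(62/25) + 6)/5 = 274/125.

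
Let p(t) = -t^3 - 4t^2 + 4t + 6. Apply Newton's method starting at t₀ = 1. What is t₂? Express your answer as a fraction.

4773/3178

p'(t) = -3t^2 - 8t + 4.
p(1) = 5, p'(1) = -7, so t₁ = 1 - 5/(-7) = 12/7.
p(12/7) = -1350/343, p'(12/7) = -908/49, so t₂ = (12/7) - (-1350/343)/(-908/49) = 4773/3178.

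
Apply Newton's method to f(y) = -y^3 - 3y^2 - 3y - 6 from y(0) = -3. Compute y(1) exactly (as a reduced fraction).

-11/4

f'(y) = -3y^2 - 6y - 3.
f(-3) = 3, f'(-3) = -12, so y(1) = (-3) - 3/(-12) = -11/4.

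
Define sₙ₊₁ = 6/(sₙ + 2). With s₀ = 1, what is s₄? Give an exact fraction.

21/13

s₁ = 6/(1 + 2) = 2.
s₂ = 6/(2 + 2) = 3/2.
s₃ = 6/(3/2 + 2) = 12/7.
s₄ = 6/(12/7 + 2) = 21/13.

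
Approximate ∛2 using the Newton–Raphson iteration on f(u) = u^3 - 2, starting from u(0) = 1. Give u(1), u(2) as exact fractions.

f'(u) = 3u^2.
f(1) = -1, f'(1) = 3, so u(1) = 1 - (-1)/3 = 4/3.
f(4/3) = 10/27, f'(4/3) = 16/3, so u(2) = (4/3) - (10/27)/(16/3) = 91/72.

u(1) = 4/3, u(2) = 91/72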